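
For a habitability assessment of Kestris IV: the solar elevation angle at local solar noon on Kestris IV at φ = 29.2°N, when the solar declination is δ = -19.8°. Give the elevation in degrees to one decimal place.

41.0°

At local noon the hour angle is zero, so the zenith angle equals |φ − δ| = |+29.2° − (-19.800°)| = 49.000°.
Elevation = 90° − 49.000° = 41.0°.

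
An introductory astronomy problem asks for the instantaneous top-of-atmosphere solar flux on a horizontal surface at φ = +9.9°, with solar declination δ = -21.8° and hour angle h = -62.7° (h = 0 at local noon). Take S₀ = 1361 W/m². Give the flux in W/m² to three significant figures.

cos θ_z = sin φ sin δ + cos φ cos δ cos h = -0.063849 + 0.419508 = 0.355659.
Flux = S₀ · cos θ_z = 1361 × 0.355659 = 484.1 W/m².

484 W/m²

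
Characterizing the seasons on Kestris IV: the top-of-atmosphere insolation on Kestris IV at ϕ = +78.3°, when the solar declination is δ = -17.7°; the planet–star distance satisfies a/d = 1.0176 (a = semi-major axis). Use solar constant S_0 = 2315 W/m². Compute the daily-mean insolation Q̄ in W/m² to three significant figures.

Q̄ ≈ 0.00 W/m²

cos h₀ = −tan(+78.3°) tan(-17.700°) = 1.5411 ≥ 1 ⇒ polar night, h₀ = 0 and Q̄ = 0.
Inverse-square distance factor (a/d)² = 1.0176² = 1.035510.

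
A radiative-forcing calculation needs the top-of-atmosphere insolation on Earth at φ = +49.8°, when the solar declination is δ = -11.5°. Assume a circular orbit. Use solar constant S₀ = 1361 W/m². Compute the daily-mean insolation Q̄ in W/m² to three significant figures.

Q̄ ≈ 178 W/m²

cos H₀ = −tan(+49.8°) tan(-11.500°) = 0.2408, H₀ = 1.3277 rad.
Bracket: H₀ sin φ sin δ + cos φ cos δ sin H₀ = 1.3277×0.76380×-0.19937 + 0.64546×0.97992×0.97059 = -0.202181 + 0.613897 = 0.411716.
Q̄ = (S₀/π) × [bracket] = (1361/π) × 0.411716 = 178.4 W/m².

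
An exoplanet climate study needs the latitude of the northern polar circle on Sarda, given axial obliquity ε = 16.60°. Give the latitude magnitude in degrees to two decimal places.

The polar circle is the lowest latitude that experiences at least one full rotation of continuous daylight at the northern-summer solstice; it lies at |φ| = 90° − ε = 90° − 16.60° = 73.40°.

73.40°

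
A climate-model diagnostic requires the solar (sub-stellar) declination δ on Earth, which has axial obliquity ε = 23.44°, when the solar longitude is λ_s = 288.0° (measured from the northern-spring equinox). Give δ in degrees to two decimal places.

δ = -22.23°

sin δ = sin ε · sin λ_s = sin 23.44° × sin 288.0° = -0.378319.
δ = arcsin(-0.378319) = -22.23°.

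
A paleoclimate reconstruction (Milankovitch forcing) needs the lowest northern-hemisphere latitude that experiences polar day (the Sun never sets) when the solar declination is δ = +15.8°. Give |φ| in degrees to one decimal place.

|φ| = 74.2°

Polar day requires cos H₀ = −tan φ tan δ ≤ −1, i.e. tan φ tan δ ≥ 1.
The boundary is |tan φ| · |tan δ| = 1, so |φ| = 90° − |δ| = 90° − 15.8° = 74.2° in the northern hemisphere.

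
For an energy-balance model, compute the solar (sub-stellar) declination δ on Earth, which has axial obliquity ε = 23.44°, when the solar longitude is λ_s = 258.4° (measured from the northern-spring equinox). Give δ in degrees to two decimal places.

sin δ = sin ε · sin λ_s = sin 23.44° × sin 258.4° = -0.389664.
δ = arcsin(-0.389664) = -22.93°.

δ = -22.93°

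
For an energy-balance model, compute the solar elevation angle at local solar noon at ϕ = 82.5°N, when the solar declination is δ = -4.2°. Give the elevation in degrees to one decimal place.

3.3°

At local noon the hour angle is zero, so the zenith angle equals |ϕ − δ| = |+82.5° − (-4.200°)| = 86.700°.
Elevation = 90° − 86.700° = 3.3°.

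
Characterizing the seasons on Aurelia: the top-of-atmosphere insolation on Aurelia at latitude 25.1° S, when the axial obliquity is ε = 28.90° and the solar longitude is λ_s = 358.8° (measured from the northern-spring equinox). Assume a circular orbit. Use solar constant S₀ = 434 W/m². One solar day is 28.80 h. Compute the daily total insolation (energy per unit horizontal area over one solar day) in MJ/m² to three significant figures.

Solar declination: sin δ = sin ε · sin λ_s = sin 28.90° × sin 358.8° = -0.01012, so δ = -0.580°.
cos H₀ = −tan(-25.1°) tan(-0.580°) = -0.0047, H₀ = 1.5755 rad.
Bracket: H₀ sin φ sin δ + cos φ cos δ sin H₀ = 1.5755×-0.42420×-0.01012 + 0.90557×0.99995×0.99999 = 0.006763 + 0.905516 = 0.912279.
Q̄ = (S₀/π) × [bracket] = (434/π) × 0.912279 = 126.03 W/m².
Daily total = Q̄ × 28.80 h × 3600 s/h = 126.03 × 28.80 × 3600 / 10⁶ = 13.07 MJ/m².

13.1 MJ/m²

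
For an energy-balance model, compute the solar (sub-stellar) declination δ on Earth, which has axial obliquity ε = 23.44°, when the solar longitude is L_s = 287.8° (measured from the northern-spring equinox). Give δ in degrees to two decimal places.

sin δ = sin ε · sin L_s = sin 23.44° × sin 287.8° = -0.378746.
δ = arcsin(-0.378746) = -22.26°.

δ = -22.26°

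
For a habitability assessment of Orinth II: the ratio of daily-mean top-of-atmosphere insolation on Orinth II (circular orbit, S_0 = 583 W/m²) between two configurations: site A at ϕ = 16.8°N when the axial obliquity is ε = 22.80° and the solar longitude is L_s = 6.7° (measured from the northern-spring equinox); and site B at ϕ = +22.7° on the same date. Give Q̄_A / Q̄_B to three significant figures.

— Configuration A (ϕ=+16.8°):
Solar declination: sin δ = sin ε · sin L_s = sin 22.80° × sin 6.7° = 0.04521, so δ = +2.591°.
cos h₀ = −tan(+16.8°) tan(+2.591°) = -0.0137, h₀ = 1.5845 rad.
Bracket: h₀ sin ϕ sin δ + cos ϕ cos δ sin h₀ = 1.5845×0.28903×0.04521 + 0.95732×0.99898×0.99991 = 0.020705 + 0.956257 = 0.976962.
Q̄ = (S_0/π) × [bracket] = (583/π) × 0.976962 = 181.30 W/m².
— Configuration B (ϕ=+22.7°):
cos h₀ = −tan(+22.7°) tan(+2.591°) = -0.0189, h₀ = 1.5897 rad.
Bracket: h₀ sin ϕ sin δ + cos ϕ cos δ sin h₀ = 1.5897×0.38591×0.04521 + 0.92254×0.99898×0.99982 = 0.027735 + 0.921433 = 0.949168.
Q̄ = (S_0/π) × [bracket] = (583/π) × 0.949168 = 176.14 W/m².
Ratio Q̄_A / Q̄_B = 181.30 / 176.14 = 1.029.

Q̄_A / Q̄_B ≈ 1.03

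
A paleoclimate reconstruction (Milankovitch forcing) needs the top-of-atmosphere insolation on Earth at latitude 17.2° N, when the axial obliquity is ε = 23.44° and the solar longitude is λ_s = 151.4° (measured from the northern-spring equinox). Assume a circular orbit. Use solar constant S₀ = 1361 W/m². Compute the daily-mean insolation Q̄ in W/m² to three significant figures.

Solar declination: sin δ = sin ε · sin λ_s = sin 23.44° × sin 151.4° = 0.19042, so δ = +10.977°.
cos H₀ = −tan(+17.2°) tan(+10.977°) = -0.0600, H₀ = 1.6309 rad.
Bracket: H₀ sin φ sin δ + cos φ cos δ sin H₀ = 1.6309×0.29571×0.19042 + 0.95528×0.98170×0.99820 = 0.091835 + 0.936110 = 1.027945.
Q̄ = (S₀/π) × [bracket] = (1361/π) × 1.027945 = 445.3 W/m².

Q̄ ≈ 445 W/m²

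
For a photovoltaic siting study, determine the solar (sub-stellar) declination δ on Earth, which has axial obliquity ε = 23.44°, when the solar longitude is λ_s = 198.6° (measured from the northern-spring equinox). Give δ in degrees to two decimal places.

sin δ = sin ε · sin λ_s = sin 23.44° × sin 198.6° = -0.126878.
δ = arcsin(-0.126878) = -7.29°.

δ = -7.29°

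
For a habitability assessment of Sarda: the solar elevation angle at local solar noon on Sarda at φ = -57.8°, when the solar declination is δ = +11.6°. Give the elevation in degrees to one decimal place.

20.6°

At local noon the hour angle is zero, so the zenith angle equals |φ − δ| = |-57.8° − (+11.600°)| = 69.400°.
Elevation = 90° − 69.400° = 20.6°.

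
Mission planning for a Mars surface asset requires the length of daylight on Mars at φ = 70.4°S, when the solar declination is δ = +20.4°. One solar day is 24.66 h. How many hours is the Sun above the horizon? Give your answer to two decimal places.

cos H₀ = −tan φ · tan δ = 1.0444 ≥ 1, so the Sun never rises (polar night) and H₀ = 0.
Daylight = 2H₀/(2π) × 24.66 h = (0.0000/π) × 24.66 = 0.00 h.

0.00 h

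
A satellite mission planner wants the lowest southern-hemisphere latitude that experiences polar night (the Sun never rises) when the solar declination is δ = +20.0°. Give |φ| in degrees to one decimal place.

|φ| = 70.0°

Polar night requires cos H₀ = −tan φ tan δ ≥ 1, i.e. tan φ tan δ ≤ −1.
The boundary is |tan φ| · |tan δ| = 1, so |φ| = 90° − |δ| = 90° − 20.0° = 70.0° in the southern hemisphere.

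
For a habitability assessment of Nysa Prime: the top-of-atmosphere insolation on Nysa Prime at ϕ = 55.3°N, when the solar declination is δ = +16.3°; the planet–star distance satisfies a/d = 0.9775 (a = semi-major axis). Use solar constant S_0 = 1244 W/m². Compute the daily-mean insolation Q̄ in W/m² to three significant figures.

cos h₀ = −tan(+55.3°) tan(+16.300°) = -0.4223, h₀ = 2.0068 rad.
Bracket: h₀ sin ϕ sin δ + cos ϕ cos δ sin h₀ = 2.0068×0.82214×0.28067 + 0.56928×0.95981×0.90645 = 0.463069 + 0.495285 = 0.958354.
Inverse-square distance factor (a/d)² = 0.9775² = 0.955506.
Q̄ = (S_0/π) × 0.955506 × [bracket] = (1244/π) × 0.955506 × 0.958354 = 362.6 W/m².

Q̄ ≈ 363 W/m²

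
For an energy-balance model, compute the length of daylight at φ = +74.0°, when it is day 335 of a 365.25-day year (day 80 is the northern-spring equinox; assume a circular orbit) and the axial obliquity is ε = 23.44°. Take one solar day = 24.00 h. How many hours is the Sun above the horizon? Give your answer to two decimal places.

0.00 h

Solar longitude: λ_s = 360° × (335 − 80)/365.25 = 251.335°.
sin δ = sin 23.44° × sin 251.335° = -0.37687, so δ = -22.140°.
cos H₀ = −tan φ · tan δ = 1.4189 ≥ 1, so the Sun never rises (polar night) and H₀ = 0.
Daylight = 2H₀/(2π) × 24.00 h = (0.0000/π) × 24.00 = 0.00 h.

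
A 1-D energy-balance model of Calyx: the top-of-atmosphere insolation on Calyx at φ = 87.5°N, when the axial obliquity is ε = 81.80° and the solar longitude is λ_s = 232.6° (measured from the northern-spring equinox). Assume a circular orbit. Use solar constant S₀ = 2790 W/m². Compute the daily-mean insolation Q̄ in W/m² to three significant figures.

Q̄ ≈ 0.00 W/m²

Solar declination: sin δ = sin ε · sin λ_s = sin 81.80° × sin 232.6° = -0.78629, so δ = -51.840°.
cos H₀ = −tan(+87.5°) tan(-51.840°) = 29.1478 ≥ 1 ⇒ polar night, H₀ = 0 and Q̄ = 0.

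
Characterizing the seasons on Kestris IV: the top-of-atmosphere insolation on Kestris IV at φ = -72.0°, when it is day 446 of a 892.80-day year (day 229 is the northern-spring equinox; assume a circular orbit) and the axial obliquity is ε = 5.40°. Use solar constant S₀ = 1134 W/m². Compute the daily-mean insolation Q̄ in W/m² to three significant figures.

Q̄ ≈ 65.1 W/m²

Solar longitude: λ_s = 360° × (446 − 229)/892.80 = 87.500°.
sin δ = sin 5.40° × sin 87.500° = 0.09402, so δ = +5.395°.
cos H₀ = −tan(-72.0°) tan(+5.395°) = 0.2906, H₀ = 1.2759 rad.
Bracket: H₀ sin φ sin δ + cos φ cos δ sin H₀ = 1.2759×-0.95106×0.09402 + 0.30902×0.99557×0.95683 = -0.114089 + 0.294370 = 0.180281.
Q̄ = (S₀/π) × [bracket] = (1134/π) × 0.180281 = 65.07 W/m².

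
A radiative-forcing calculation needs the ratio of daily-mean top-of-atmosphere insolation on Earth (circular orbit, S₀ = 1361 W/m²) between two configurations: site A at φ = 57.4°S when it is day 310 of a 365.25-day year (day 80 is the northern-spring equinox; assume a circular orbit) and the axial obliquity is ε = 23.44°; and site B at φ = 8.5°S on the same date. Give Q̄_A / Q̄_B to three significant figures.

— Configuration A (φ=-57.4°):
Solar longitude: λ_s = 360° × (310 − 80)/365.25 = 226.694°.
sin δ = sin 23.44° × sin 226.694° = -0.28947, so δ = -16.826°.
cos H₀ = −tan(-57.4°) tan(-16.826°) = -0.4729, H₀ = 2.0634 rad.
Bracket: H₀ sin φ sin δ + cos φ cos δ sin H₀ = 2.0634×-0.84245×-0.28947 + 0.53877×0.95719×0.88113 = 0.503189 + 0.454403 = 0.957592.
Q̄ = (S₀/π) × [bracket] = (1361/π) × 0.957592 = 414.85 W/m².
— Configuration B (φ=-8.5°):
cos H₀ = −tan(-8.5°) tan(-16.826°) = -0.0452, H₀ = 1.6160 rad.
Bracket: H₀ sin φ sin δ + cos φ cos δ sin H₀ = 1.6160×-0.14781×-0.28947 + 0.98902×0.95719×0.99898 = 0.069143 + 0.945714 = 1.014857.
Q̄ = (S₀/π) × [bracket] = (1361/π) × 1.014857 = 439.66 W/m².
Ratio Q̄_A / Q̄_B = 414.85 / 439.66 = 0.9436.

Q̄_A / Q̄_B ≈ 0.944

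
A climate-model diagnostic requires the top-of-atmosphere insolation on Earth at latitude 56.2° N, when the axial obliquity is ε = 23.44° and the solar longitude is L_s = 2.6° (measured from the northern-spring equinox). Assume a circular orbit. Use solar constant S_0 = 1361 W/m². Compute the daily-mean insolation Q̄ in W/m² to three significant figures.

Solar declination: sin δ = sin ε · sin L_s = sin 23.44° × sin 2.6° = 0.01804, so δ = +1.034°.
cos h₀ = −tan(+56.2°) tan(+1.034°) = -0.0270, h₀ = 1.5978 rad.
Bracket: h₀ sin ϕ sin δ + cos ϕ cos δ sin h₀ = 1.5978×0.83098×0.01804 + 0.55630×0.99984×0.99964 = 0.023952 + 0.556011 = 0.579963.
Q̄ = (S_0/π) × [bracket] = (1361/π) × 0.579963 = 251.3 W/m².

Q̄ ≈ 251 W/m²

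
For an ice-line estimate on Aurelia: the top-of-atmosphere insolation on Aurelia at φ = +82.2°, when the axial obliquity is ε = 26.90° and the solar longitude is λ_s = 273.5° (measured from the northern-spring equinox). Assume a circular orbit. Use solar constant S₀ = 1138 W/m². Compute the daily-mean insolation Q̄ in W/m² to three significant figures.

Q̄ ≈ 0.00 W/m²

Solar declination: sin δ = sin ε · sin λ_s = sin 26.90° × sin 273.5° = -0.45159, so δ = -26.846°.
cos H₀ = −tan(+82.2°) tan(-26.846°) = 3.6949 ≥ 1 ⇒ polar night, H₀ = 0 and Q̄ = 0.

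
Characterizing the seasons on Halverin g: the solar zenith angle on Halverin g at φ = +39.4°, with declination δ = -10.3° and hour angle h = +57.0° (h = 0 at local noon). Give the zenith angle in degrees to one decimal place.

cos θ_z = sin φ sin δ + cos φ cos δ cos h = -0.113491 + 0.414079 = 0.300588.
θ_z = arccos(0.300588) = 72.5°.

θ_z = 72.5°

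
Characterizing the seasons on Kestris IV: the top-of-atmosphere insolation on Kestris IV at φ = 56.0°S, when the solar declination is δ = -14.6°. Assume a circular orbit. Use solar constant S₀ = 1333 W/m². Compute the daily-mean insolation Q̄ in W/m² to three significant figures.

Q̄ ≈ 386 W/m²

cos H₀ = −tan(-56.0°) tan(-14.600°) = -0.3862, H₀ = 1.9673 rad.
Bracket: H₀ sin φ sin δ + cos φ cos δ sin H₀ = 1.9673×-0.82904×-0.25207 + 0.55919×0.96771×0.92242 = 0.411119 + 0.499153 = 0.910272.
Q̄ = (S₀/π) × [bracket] = (1333/π) × 0.910272 = 386.2 W/m².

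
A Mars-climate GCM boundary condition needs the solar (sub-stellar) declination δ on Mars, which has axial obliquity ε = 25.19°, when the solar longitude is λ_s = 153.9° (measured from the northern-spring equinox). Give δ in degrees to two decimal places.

δ = +10.79°

sin δ = sin ε · sin λ_s = sin 25.19° × sin 153.9° = 0.187248.
δ = arcsin(0.187248) = +10.79°.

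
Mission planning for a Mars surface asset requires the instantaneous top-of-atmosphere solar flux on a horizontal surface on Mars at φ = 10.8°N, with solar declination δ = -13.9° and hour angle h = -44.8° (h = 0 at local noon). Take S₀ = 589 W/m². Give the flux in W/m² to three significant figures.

372 W/m²

cos θ_z = sin φ sin δ + cos φ cos δ cos h = -0.045014 + 0.676592 = 0.631578.
Flux = S₀ · cos θ_z = 589 × 0.631578 = 372.0 W/m².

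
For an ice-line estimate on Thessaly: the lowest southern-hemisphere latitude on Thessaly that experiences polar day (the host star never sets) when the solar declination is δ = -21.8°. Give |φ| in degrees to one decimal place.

Polar day requires cos H₀ = −tan φ tan δ ≤ −1, i.e. tan φ tan δ ≥ 1.
The boundary is |tan φ| · |tan δ| = 1, so |φ| = 90° − |δ| = 90° − 21.8° = 68.2° in the southern hemisphere.

|φ| = 68.2°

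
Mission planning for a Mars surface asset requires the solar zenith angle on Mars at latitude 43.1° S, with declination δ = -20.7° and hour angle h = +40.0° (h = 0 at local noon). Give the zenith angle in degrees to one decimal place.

cos θ_z = sin ϕ sin δ + cos ϕ cos δ cos h = 0.241520 + 0.523228 = 0.764748.
θ_z = arccos(0.764748) = 40.1°.

θ_z = 40.1°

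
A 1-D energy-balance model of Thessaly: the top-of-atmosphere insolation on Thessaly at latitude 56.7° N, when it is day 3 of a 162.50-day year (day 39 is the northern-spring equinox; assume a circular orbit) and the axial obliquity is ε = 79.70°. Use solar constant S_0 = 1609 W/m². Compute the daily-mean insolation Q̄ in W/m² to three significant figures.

Q̄ ≈ 0.00 W/m²

Solar longitude: L_s = 360° × (3 − 39)/162.50 = -79.754°, i.e. -79.754° + 360° = 280.246°.
sin δ = sin 79.70° × sin 280.246° = -0.96819, so δ = -75.511°.
cos h₀ = −tan(+56.7°) tan(-75.511°) = 5.8911 ≥ 1 ⇒ polar night, h₀ = 0 and Q̄ = 0.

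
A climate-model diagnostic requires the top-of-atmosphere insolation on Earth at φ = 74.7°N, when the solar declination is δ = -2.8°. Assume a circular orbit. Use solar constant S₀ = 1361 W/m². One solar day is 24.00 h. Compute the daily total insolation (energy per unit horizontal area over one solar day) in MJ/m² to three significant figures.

cos H₀ = −tan(+74.7°) tan(-2.800°) = 0.1788, H₀ = 1.3911 rad.
Bracket: H₀ sin φ sin δ + cos φ cos δ sin H₀ = 1.3911×0.96456×-0.04885 + 0.26387×0.99881×0.98389 = -0.065547 + 0.259310 = 0.193763.
Q̄ = (S₀/π) × [bracket] = (1361/π) × 0.193763 = 83.942 W/m².
Daily total = Q̄ × 24.00 h × 3600 s/h = 83.942 × 24.00 × 3600 / 10⁶ = 7.253 MJ/m².

7.25 MJ/m²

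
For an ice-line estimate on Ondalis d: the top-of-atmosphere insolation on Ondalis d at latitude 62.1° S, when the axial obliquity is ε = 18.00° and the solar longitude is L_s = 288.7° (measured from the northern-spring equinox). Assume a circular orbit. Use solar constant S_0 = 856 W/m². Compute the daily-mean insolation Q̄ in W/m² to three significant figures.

Solar declination: sin δ = sin ε · sin L_s = sin 18.00° × sin 288.7° = -0.29270, so δ = -17.020°.
cos h₀ = −tan(-62.1°) tan(-17.020°) = -0.5781, h₀ = 2.1872 rad.
Bracket: h₀ sin ϕ sin δ + cos ϕ cos δ sin h₀ = 2.1872×-0.88377×-0.29270 + 0.46793×0.95620×0.81594 = 0.565784 + 0.365080 = 0.930864.
Q̄ = (S_0/π) × [bracket] = (856/π) × 0.930864 = 253.6 W/m².

Q̄ ≈ 254 W/m²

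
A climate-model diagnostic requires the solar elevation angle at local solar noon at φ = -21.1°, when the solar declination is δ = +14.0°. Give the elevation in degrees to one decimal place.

At local noon the hour angle is zero, so the zenith angle equals |φ − δ| = |-21.1° − (+14.000°)| = 35.100°.
Elevation = 90° − 35.100° = 54.9°.

54.9°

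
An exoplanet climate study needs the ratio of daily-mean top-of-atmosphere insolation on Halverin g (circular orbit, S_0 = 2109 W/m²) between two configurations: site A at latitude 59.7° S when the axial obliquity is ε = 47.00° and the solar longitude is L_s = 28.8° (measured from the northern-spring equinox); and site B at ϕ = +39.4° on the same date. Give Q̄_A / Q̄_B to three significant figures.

— Configuration A (ϕ=-59.7°):
Solar declination: sin δ = sin ε · sin L_s = sin 47.00° × sin 28.8° = 0.35233, so δ = +20.630°.
cos h₀ = −tan(-59.7°) tan(+20.630°) = 0.6443, h₀ = 0.8707 rad.
Bracket: h₀ sin ϕ sin δ + cos ϕ cos δ sin h₀ = 0.8707×-0.86340×0.35233 + 0.50453×0.93587×0.76481 = -0.264868 + 0.361124 = 0.096256.
Q̄ = (S_0/π) × [bracket] = (2109/π) × 0.096256 = 64.618 W/m².
— Configuration B (ϕ=+39.4°):
cos h₀ = −tan(+39.4°) tan(+20.630°) = -0.3092, h₀ = 1.8852 rad.
Bracket: h₀ sin ϕ sin δ + cos ϕ cos δ sin h₀ = 1.8852×0.63473×0.35233 + 0.77273×0.93587×0.95098 = 0.421596 + 0.687725 = 1.109321.
Q̄ = (S_0/π) × [bracket] = (2109/π) × 1.109321 = 744.70 W/m².
Ratio Q̄_A / Q̄_B = 64.618 / 744.70 = 0.08677.

Q̄_A / Q̄_B ≈ 0.0868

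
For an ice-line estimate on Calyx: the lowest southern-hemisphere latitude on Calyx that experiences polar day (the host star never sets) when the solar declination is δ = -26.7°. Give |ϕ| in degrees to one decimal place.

|ϕ| = 63.3°

Polar day requires cos h₀ = −tan ϕ tan δ ≤ −1, i.e. tan ϕ tan δ ≥ 1.
The boundary is |tan ϕ| · |tan δ| = 1, so |ϕ| = 90° − |δ| = 90° − 26.7° = 63.3° in the southern hemisphere.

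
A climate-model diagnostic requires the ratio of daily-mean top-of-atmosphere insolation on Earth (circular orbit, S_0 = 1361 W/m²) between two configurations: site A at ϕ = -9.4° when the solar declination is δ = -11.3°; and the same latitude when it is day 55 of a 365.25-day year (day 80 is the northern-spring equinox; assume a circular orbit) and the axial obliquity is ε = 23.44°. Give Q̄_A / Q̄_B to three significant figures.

Q̄_A / Q̄_B ≈ 1.00

— Configuration A (ϕ=-9.4°):
cos h₀ = −tan(-9.4°) tan(-11.300°) = -0.0331, h₀ = 1.6039 rad.
Bracket: h₀ sin ϕ sin δ + cos ϕ cos δ sin h₀ = 1.6039×-0.16333×-0.19595 + 0.98657×0.98061×0.99945 = 0.051332 + 0.966908 = 1.018240.
Q̄ = (S_0/π) × [bracket] = (1361/π) × 1.018240 = 441.12 W/m².
— Configuration B (ϕ=-9.4°):
Solar longitude: L_s = 360° × (55 − 80)/365.25 = -24.641°, i.e. -24.641° + 360° = 335.359°.
sin δ = sin 23.44° × sin 335.359° = -0.16585, so δ = -9.547°.
cos h₀ = −tan(-9.4°) tan(-9.547°) = -0.0278, h₀ = 1.5986 rad.
Bracket: h₀ sin ϕ sin δ + cos ϕ cos δ sin h₀ = 1.5986×-0.16333×-0.16585 + 0.98657×0.98615×0.99961 = 0.043303 + 0.972527 = 1.015830.
Q̄ = (S_0/π) × [bracket] = (1361/π) × 1.015830 = 440.08 W/m².
Ratio Q̄_A / Q̄_B = 441.12 / 440.08 = 1.002.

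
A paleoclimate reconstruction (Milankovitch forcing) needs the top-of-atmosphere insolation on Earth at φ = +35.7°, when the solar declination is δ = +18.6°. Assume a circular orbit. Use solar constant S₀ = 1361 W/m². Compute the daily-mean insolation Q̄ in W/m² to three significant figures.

Q̄ ≈ 470 W/m²

cos H₀ = −tan(+35.7°) tan(+18.600°) = -0.2418, H₀ = 1.8150 rad.
Bracket: H₀ sin φ sin δ + cos φ cos δ sin H₀ = 1.8150×0.58354×0.31896 + 0.81208×0.94777×0.97032 = 0.337819 + 0.746821 = 1.084640.
Q̄ = (S₀/π) × [bracket] = (1361/π) × 1.084640 = 469.9 W/m².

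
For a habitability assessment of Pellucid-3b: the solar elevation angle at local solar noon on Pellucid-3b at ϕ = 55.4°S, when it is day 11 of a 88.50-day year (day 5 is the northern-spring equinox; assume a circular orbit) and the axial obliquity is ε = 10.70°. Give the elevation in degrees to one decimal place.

Solar longitude: L_s = 360° × (11 − 5)/88.50 = 24.407°.
sin δ = sin 10.70° × sin 24.407° = 0.07672, so δ = +4.400°.
At local noon the hour angle is zero, so the zenith angle equals |ϕ − δ| = |-55.4° − (+4.400°)| = 59.800°.
Elevation = 90° − 59.800° = 30.2°.

30.2°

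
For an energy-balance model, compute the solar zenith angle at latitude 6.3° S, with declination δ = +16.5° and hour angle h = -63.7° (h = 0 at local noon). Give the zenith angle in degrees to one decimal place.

cos θ_z = sin ϕ sin δ + cos ϕ cos δ cos h = -0.031166 + 0.422260 = 0.391094.
θ_z = arccos(0.391094) = 67.0°.

θ_z = 67.0°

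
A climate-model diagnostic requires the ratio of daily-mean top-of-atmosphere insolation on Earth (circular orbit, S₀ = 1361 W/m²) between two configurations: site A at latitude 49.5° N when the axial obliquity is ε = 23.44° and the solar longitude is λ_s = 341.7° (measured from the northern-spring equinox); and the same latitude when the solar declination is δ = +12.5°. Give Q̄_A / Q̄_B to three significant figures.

Q̄_A / Q̄_B ≈ 0.549

— Configuration A (φ=+49.5°):
Solar declination: sin δ = sin ε · sin λ_s = sin 23.44° × sin 341.7° = -0.12490, so δ = -7.175°.
cos H₀ = −tan(+49.5°) tan(-7.175°) = 0.1474, H₀ = 1.4229 rad.
Bracket: H₀ sin φ sin δ + cos φ cos δ sin H₀ = 1.4229×0.76041×-0.12490 + 0.64945×0.99217×0.98908 = -0.135140 + 0.637328 = 0.502188.
Q̄ = (S₀/π) × [bracket] = (1361/π) × 0.502188 = 217.56 W/m².
— Configuration B (φ=+49.5°):
cos H₀ = −tan(+49.5°) tan(+12.500°) = -0.2596, H₀ = 1.8334 rad.
Bracket: H₀ sin φ sin δ + cos φ cos δ sin H₀ = 1.8334×0.76041×0.21644 + 0.64945×0.97630×0.96572 = 0.301747 + 0.612323 = 0.914070.
Q̄ = (S₀/π) × [bracket] = (1361/π) × 0.914070 = 395.99 W/m².
Ratio Q̄_A / Q̄_B = 217.56 / 395.99 = 0.5494.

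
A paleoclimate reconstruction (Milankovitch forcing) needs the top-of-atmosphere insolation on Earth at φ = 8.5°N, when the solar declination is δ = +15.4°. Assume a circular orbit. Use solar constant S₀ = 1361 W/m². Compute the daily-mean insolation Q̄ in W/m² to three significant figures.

Q̄ ≈ 440 W/m²

cos H₀ = −tan(+8.5°) tan(+15.400°) = -0.0412, H₀ = 1.6120 rad.
Bracket: H₀ sin φ sin δ + cos φ cos δ sin H₀ = 1.6120×0.14781×0.26556 + 0.98902×0.96410×0.99915 = 0.063275 + 0.952704 = 1.015979.
Q̄ = (S₀/π) × [bracket] = (1361/π) × 1.015979 = 440.1 W/m².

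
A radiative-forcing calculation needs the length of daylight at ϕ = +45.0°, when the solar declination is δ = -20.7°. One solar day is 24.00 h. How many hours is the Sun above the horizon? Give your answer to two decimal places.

cos h₀ = −tan ϕ · tan δ = −tan(+45.0°) × tan(-20.700°) = 0.3779, so h₀ = 1.1833 rad = 67.80°.
Daylight = 2h₀/(2π) × 24.00 h = (1.1833/π) × 24.00 = 9.04 h.

9.04 h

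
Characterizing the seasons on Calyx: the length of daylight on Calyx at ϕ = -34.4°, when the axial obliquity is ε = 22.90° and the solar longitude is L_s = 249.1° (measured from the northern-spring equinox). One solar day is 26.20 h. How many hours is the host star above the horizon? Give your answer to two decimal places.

Solar declination: sin δ = sin ε · sin L_s = sin 22.90° × sin 249.1° = -0.36352, so δ = -21.317°.
cos h₀ = −tan ϕ · tan δ = −tan(-34.4°) × tan(-21.317°) = -0.2672, so h₀ = 1.8413 rad = 105.50°.
Daylight = 2h₀/(2π) × 26.20 h = (1.8413/π) × 26.20 = 15.36 h.

15.36 h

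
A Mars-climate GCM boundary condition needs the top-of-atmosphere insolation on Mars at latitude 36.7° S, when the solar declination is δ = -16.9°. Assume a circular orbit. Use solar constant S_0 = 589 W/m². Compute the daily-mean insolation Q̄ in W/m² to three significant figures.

cos h₀ = −tan(-36.7°) tan(-16.900°) = -0.2265, h₀ = 1.7992 rad.
Bracket: h₀ sin ϕ sin δ + cos ϕ cos δ sin h₀ = 1.7992×-0.59763×-0.29070 + 0.80178×0.95681×0.97402 = 0.312577 + 0.747221 = 1.059798.
Q̄ = (S_0/π) × [bracket] = (589/π) × 1.059798 = 198.7 W/m².

Q̄ ≈ 199 W/m²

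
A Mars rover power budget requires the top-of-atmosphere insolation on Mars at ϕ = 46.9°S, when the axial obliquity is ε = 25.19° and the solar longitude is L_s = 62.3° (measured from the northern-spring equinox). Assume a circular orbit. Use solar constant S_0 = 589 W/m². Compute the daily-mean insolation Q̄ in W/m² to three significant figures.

Solar declination: sin δ = sin ε · sin L_s = sin 25.19° × sin 62.3° = 0.37684, so δ = +22.138°.
cos h₀ = −tan(-46.9°) tan(+22.138°) = 0.4348, h₀ = 1.1210 rad.
Bracket: h₀ sin ϕ sin δ + cos ϕ cos δ sin h₀ = 1.1210×-0.73016×0.37684 + 0.68327×0.92628×0.90055 = -0.308447 + 0.569957 = 0.261510.
Q̄ = (S_0/π) × [bracket] = (589/π) × 0.261510 = 49.03 W/m².

Q̄ ≈ 49.0 W/m²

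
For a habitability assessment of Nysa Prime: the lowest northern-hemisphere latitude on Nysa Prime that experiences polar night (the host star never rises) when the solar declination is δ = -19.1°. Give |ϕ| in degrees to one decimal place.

|ϕ| = 70.9°

Polar night requires cos h₀ = −tan ϕ tan δ ≥ 1, i.e. tan ϕ tan δ ≤ −1.
The boundary is |tan ϕ| · |tan δ| = 1, so |ϕ| = 90° − |δ| = 90° − 19.1° = 70.9° in the northern hemisphere.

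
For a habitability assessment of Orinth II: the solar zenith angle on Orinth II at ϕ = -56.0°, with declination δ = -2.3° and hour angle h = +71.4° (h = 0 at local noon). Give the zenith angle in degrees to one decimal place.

cos θ_z = sin ϕ sin δ + cos ϕ cos δ cos h = 0.033271 + 0.178216 = 0.211487.
θ_z = arccos(0.211487) = 77.8°.

θ_z = 77.8°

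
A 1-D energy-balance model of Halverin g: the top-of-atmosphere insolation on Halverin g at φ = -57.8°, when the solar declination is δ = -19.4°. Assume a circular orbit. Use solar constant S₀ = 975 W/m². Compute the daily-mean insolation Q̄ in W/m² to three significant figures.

Q̄ ≈ 318 W/m²

cos H₀ = −tan(-57.8°) tan(-19.400°) = -0.5592, H₀ = 2.1642 rad.
Bracket: H₀ sin φ sin δ + cos φ cos δ sin H₀ = 2.1642×-0.84619×-0.33216 + 0.53288×0.94322×0.82902 = 0.608293 + 0.416685 = 1.024978.
Q̄ = (S₀/π) × [bracket] = (975/π) × 1.024978 = 318.1 W/m².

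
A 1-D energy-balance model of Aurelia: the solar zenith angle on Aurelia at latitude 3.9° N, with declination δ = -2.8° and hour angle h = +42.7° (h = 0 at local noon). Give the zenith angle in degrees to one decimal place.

cos θ_z = sin φ sin δ + cos φ cos δ cos h = -0.003323 + 0.732337 = 0.729014.
θ_z = arccos(0.729014) = 43.2°.

θ_z = 43.2°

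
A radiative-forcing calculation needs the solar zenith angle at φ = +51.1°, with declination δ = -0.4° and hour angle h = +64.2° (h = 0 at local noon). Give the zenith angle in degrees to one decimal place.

cos θ_z = sin φ sin δ + cos φ cos δ cos h = -0.005433 + 0.273302 = 0.267869.
θ_z = arccos(0.267869) = 74.5°.

θ_z = 74.5°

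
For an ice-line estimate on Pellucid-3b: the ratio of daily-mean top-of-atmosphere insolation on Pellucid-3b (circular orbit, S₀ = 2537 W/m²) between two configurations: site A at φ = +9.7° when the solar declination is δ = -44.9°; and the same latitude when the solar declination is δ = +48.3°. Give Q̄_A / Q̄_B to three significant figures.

— Configuration A (φ=+9.7°):
cos H₀ = −tan(+9.7°) tan(-44.900°) = 0.1703, H₀ = 1.3996 rad.
Bracket: H₀ sin φ sin δ + cos φ cos δ sin H₀ = 1.3996×0.16849×-0.70587 + 0.98570×0.70834×0.98539 = -0.166457 + 0.688010 = 0.521553.
Q̄ = (S₀/π) × [bracket] = (2537/π) × 0.521553 = 421.18 W/m².
— Configuration B (φ=+9.7°):
cos H₀ = −tan(+9.7°) tan(+48.300°) = -0.1919, H₀ = 1.7638 rad.
Bracket: H₀ sin φ sin δ + cos φ cos δ sin H₀ = 1.7638×0.16849×0.74664 + 0.98570×0.66523×0.98142 = 0.221888 + 0.643534 = 0.865422.
Q̄ = (S₀/π) × [bracket] = (2537/π) × 0.865422 = 698.87 W/m².
Ratio Q̄_A / Q̄_B = 421.18 / 698.87 = 0.6027.

Q̄_A / Q̄_B ≈ 0.603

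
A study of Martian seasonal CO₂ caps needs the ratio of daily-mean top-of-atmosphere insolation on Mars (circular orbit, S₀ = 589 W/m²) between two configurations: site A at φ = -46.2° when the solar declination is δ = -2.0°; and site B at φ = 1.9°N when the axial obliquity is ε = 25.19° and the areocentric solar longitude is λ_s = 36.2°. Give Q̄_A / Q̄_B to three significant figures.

Q̄_A / Q̄_B ≈ 0.746

— Configuration A (φ=-46.2°):
cos H₀ = −tan(-46.2°) tan(-2.000°) = -0.0364, H₀ = 1.6072 rad.
Bracket: H₀ sin φ sin δ + cos φ cos δ sin H₀ = 1.6072×-0.72176×-0.03490 + 0.69214×0.99939×0.99934 = 0.040484 + 0.691261 = 0.731745.
Q̄ = (S₀/π) × [bracket] = (589/π) × 0.731745 = 137.19 W/m².
— Configuration B (φ=+1.9°):
sin δ = sin 25.19° × sin 36.2° = 0.25137, so δ = +14.559°.
cos H₀ = −tan(+1.9°) tan(+14.559°) = -0.0086, H₀ = 1.5794 rad.
Bracket: H₀ sin φ sin δ + cos φ cos δ sin H₀ = 1.5794×0.03316×0.25137 + 0.99945×0.96789×0.99996 = 0.013165 + 0.967319 = 0.980484.
Q̄ = (S₀/π) × [bracket] = (589/π) × 0.980484 = 183.83 W/m².
Ratio Q̄_A / Q̄_B = 137.19 / 183.83 = 0.7463.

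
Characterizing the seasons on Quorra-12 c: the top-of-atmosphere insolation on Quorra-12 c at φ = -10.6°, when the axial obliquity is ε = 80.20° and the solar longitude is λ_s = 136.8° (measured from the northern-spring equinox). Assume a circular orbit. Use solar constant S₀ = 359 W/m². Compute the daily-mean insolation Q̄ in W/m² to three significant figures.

Q̄ ≈ 61.9 W/m²

Solar declination: sin δ = sin ε · sin λ_s = sin 80.20° × sin 136.8° = 0.67456, so δ = +42.420°.
cos H₀ = −tan(-10.6°) tan(+42.420°) = 0.1710, H₀ = 1.3989 rad.
Bracket: H₀ sin φ sin δ + cos φ cos δ sin H₀ = 1.3989×-0.18395×0.67456 + 0.98294×0.73822×0.98527 = -0.173583 + 0.714937 = 0.541354.
Q̄ = (S₀/π) × [bracket] = (359/π) × 0.541354 = 61.86 W/m².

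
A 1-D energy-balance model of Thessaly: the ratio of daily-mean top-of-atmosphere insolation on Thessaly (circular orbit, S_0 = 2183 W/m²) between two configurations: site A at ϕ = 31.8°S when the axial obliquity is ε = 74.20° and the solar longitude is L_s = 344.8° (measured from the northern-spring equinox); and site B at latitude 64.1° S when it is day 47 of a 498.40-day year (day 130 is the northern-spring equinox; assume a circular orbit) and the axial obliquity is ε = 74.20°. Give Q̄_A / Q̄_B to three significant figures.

Q̄_A / Q̄_B ≈ 0.443

— Configuration A (ϕ=-31.8°):
Solar declination: sin δ = sin ε · sin L_s = sin 74.20° × sin 344.8° = -0.25228, so δ = -14.613°.
cos h₀ = −tan(-31.8°) tan(-14.613°) = -0.1617, h₀ = 1.7332 rad.
Bracket: h₀ sin ϕ sin δ + cos ϕ cos δ sin h₀ = 1.7332×-0.52696×-0.25228 + 0.84989×0.96765×0.98685 = 0.230414 + 0.811582 = 1.041996.
Q̄ = (S_0/π) × [bracket] = (2183/π) × 1.041996 = 724.05 W/m².
— Configuration B (ϕ=-64.1°):
Solar longitude: L_s = 360° × (47 − 130)/498.40 = -59.952°, i.e. -59.952° + 360° = 300.048°.
sin δ = sin 74.20° × sin 300.048° = -0.83290, so δ = -56.398°.
cos h₀ = −tan(-64.1°) tan(-56.398°) = -3.0994 ≤ −1 ⇒ polar day, h₀ = π.
Bracket: h₀ sin ϕ sin δ + cos ϕ cos δ sin h₀ = 3.1416×-0.89956×-0.83290 + 0.43680×0.55342×0.00000 = 2.353823 + 0.000000 = 2.353823.
Q̄ = (S_0/π) × [bracket] = (2183/π) × 2.353823 = 1635.6 W/m².
Ratio Q̄_A / Q̄_B = 724.05 / 1635.6 = 0.4427.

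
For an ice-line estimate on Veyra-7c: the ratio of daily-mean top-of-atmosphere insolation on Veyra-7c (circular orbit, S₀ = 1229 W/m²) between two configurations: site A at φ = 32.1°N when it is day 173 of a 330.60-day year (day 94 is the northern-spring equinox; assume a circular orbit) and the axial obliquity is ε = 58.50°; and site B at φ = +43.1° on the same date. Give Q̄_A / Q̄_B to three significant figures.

— Configuration A (φ=+32.1°):
Solar longitude: λ_s = 360° × (173 − 94)/330.60 = 86.025°.
sin δ = sin 58.50° × sin 86.025° = 0.85059, so δ = +58.276°.
cos H₀ = −tan(+32.1°) tan(+58.276°) = -1.0147 ≤ −1 ⇒ polar day, H₀ = π.
Bracket: H₀ sin φ sin δ + cos φ cos δ sin H₀ = 3.1416×0.53140×0.85059 + 0.84712×0.52583×0.00000 = 1.420014 + 0.000000 = 1.420014.
Q̄ = (S₀/π) × [bracket] = (1229/π) × 1.420014 = 555.51 W/m².
— Configuration B (φ=+43.1°):
cos H₀ = −tan(+43.1°) tan(+58.276°) = -1.5137 ≤ −1 ⇒ polar day, H₀ = π.
Bracket: H₀ sin φ sin δ + cos φ cos δ sin H₀ = 3.1416×0.68327×0.85059 + 0.73016×0.52583×0.00000 = 1.825843 + 0.000000 = 1.825843.
Q̄ = (S₀/π) × [bracket] = (1229/π) × 1.825843 = 714.27 W/m².
Ratio Q̄_A / Q̄_B = 555.51 / 714.27 = 0.7777.

Q̄_A / Q̄_B ≈ 0.778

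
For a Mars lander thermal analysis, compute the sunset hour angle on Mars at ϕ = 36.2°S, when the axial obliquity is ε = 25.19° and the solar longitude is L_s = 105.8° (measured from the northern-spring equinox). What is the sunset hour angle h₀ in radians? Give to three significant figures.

h₀ = 1.24 rad

Solar declination: sin δ = sin ε · sin L_s = sin 25.19° × sin 105.8° = 0.40954, so δ = +24.176°.
cos h₀ = −tan ϕ · tan δ = −tan(-36.2°) × tan(+24.176°) = 0.3286, so h₀ = 1.2360 rad = 70.82°.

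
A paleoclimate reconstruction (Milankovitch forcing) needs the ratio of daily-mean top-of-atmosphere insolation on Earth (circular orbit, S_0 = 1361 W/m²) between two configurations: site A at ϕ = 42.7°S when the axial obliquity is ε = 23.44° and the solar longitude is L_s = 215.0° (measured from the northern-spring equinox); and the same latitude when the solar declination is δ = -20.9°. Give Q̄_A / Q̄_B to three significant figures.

— Configuration A (ϕ=-42.7°):
Solar declination: sin δ = sin ε · sin L_s = sin 23.44° × sin 215.0° = -0.22816, so δ = -13.189°.
cos h₀ = −tan(-42.7°) tan(-13.189°) = -0.2162, h₀ = 1.7888 rad.
Bracket: h₀ sin ϕ sin δ + cos ϕ cos δ sin h₀ = 1.7888×-0.67816×-0.22816 + 0.73491×0.97362×0.97634 = 0.276779 + 0.698594 = 0.975373.
Q̄ = (S_0/π) × [bracket] = (1361/π) × 0.975373 = 422.55 W/m².
— Configuration B (ϕ=-42.7°):
cos h₀ = −tan(-42.7°) tan(-20.900°) = -0.3524, h₀ = 1.9309 rad.
Bracket: h₀ sin ϕ sin δ + cos ϕ cos δ sin h₀ = 1.9309×-0.67816×-0.35674 + 0.73491×0.93420×0.93586 = 0.467136 + 0.642517 = 1.109653.
Q̄ = (S_0/π) × [bracket] = (1361/π) × 1.109653 = 480.72 W/m².
Ratio Q̄_A / Q̄_B = 422.55 / 480.72 = 0.8790.

Q̄_A / Q̄_B ≈ 0.879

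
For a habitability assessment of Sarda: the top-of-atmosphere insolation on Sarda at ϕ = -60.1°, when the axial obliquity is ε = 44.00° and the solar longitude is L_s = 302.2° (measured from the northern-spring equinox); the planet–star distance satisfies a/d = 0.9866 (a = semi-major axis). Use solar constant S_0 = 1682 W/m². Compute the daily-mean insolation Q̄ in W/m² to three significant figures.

Q̄ ≈ 834 W/m²

Solar declination: sin δ = sin ε · sin L_s = sin 44.00° × sin 302.2° = -0.58782, so δ = -36.002°.
cos h₀ = −tan(-60.1°) tan(-36.002°) = -1.2636 ≤ −1 ⇒ polar day, h₀ = π.
Bracket: h₀ sin ϕ sin δ + cos ϕ cos δ sin h₀ = 3.1416×-0.86690×-0.58782 + 0.49849×0.80900×0.00000 = 1.600900 + 0.000000 = 1.600900.
Inverse-square distance factor (a/d)² = 0.9866² = 0.973380.
Q̄ = (S_0/π) × 0.973380 × [bracket] = (1682/π) × 0.973380 × 1.600900 = 834.3 W/m².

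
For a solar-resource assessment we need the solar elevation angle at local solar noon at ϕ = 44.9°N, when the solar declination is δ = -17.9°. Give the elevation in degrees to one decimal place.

At local noon the hour angle is zero, so the zenith angle equals |ϕ − δ| = |+44.9° − (-17.900°)| = 62.800°.
Elevation = 90° − 62.800° = 27.2°.

27.2°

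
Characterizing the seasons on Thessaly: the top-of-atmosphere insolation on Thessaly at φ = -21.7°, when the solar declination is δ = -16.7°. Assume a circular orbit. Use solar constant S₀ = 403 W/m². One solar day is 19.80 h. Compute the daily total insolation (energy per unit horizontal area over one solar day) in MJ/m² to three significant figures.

cos H₀ = −tan(-21.7°) tan(-16.700°) = -0.1194, H₀ = 1.6905 rad.
Bracket: H₀ sin φ sin δ + cos φ cos δ sin H₀ = 1.6905×-0.36975×-0.28736 + 0.92913×0.95782×0.99285 = 0.179618 + 0.883576 = 1.063194.
Q̄ = (S₀/π) × [bracket] = (403/π) × 1.063194 = 136.39 W/m².
Daily total = Q̄ × 19.80 h × 3600 s/h = 136.39 × 19.80 × 3600 / 10⁶ = 9.722 MJ/m².

9.72 MJ/m²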